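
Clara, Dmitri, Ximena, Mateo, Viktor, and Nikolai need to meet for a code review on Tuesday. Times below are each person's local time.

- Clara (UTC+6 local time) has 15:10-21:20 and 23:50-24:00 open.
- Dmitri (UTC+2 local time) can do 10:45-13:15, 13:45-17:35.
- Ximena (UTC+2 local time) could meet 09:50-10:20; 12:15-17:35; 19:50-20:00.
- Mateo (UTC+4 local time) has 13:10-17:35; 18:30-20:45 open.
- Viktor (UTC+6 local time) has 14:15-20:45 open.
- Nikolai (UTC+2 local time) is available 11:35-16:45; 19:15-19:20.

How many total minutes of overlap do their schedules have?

185

Clara in UTC: 09:10-15:20, 17:50-18:00 (subtract 6h to convert from UTC+6).
Dmitri in UTC: 08:45-11:15, 11:45-15:35 (subtract 2h to convert from UTC+2).
Ximena in UTC: 07:50-08:20, 10:15-15:35, 17:50-18:00 (subtract 2h to convert from UTC+2).
Mateo in UTC: 09:10-13:35, 14:30-16:45 (subtract 4h to convert from UTC+4).
Viktor in UTC: 08:15-14:45 (subtract 6h to convert from UTC+6).
Nikolai in UTC: 09:35-14:45, 17:15-17:20 (subtract 2h to convert from UTC+2).
Clara ∩ Dmitri: 09:10-11:15, 11:45-15:20.
Clara ∩ Dmitri ∩ Ximena: 10:15-11:15, 11:45-15:20.
Clara ∩ Dmitri ∩ Ximena ∩ Mateo: 10:15-11:15, 11:45-13:35, 14:30-15:20.
Clara ∩ Dmitri ∩ Ximena ∩ Mateo ∩ Viktor: 10:15-11:15, 11:45-13:35, 14:30-14:45.
Clara ∩ Dmitri ∩ Ximena ∩ Mateo ∩ Viktor ∩ Nikolai: 10:15-11:15, 11:45-13:35, 14:30-14:45.
Summing the common windows: 60 + 110 + 15 = 185 minutes.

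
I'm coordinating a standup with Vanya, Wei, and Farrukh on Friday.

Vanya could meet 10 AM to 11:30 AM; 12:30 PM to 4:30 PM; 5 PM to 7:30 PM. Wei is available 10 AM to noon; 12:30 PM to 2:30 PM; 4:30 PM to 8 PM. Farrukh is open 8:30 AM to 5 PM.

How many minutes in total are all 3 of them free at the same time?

Vanya ∩ Wei: 10:00-11:30, 12:30-14:30, 17:00-19:30.
Vanya ∩ Wei ∩ Farrukh: 10:00-11:30, 12:30-14:30.
Summing the common windows: 90 + 120 = 210 minutes.

210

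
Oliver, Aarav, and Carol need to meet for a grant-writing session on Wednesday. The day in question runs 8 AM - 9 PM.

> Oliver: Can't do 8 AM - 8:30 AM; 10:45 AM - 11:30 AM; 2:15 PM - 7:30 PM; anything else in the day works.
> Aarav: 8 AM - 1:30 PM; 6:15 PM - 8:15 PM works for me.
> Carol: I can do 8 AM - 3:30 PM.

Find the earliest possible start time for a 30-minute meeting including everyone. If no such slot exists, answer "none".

Oliver free: 08:30-10:45, 11:30-14:15, 19:30-21:00 (invert busy blocks within the working day).
Aarav free: 08:00-13:30, 18:15-20:15.
Carol free: 08:00-15:30.
Oliver ∩ Aarav: 08:30-10:45, 11:30-13:30, 19:30-20:15.
Oliver ∩ Aarav ∩ Carol: 08:30-10:45, 11:30-13:30.
So the common availability across everyone is 08:30-10:45, 11:30-13:30.
The first common window of at least 30 minutes is 08:30-10:45, so the earliest start is 08:30.

08:30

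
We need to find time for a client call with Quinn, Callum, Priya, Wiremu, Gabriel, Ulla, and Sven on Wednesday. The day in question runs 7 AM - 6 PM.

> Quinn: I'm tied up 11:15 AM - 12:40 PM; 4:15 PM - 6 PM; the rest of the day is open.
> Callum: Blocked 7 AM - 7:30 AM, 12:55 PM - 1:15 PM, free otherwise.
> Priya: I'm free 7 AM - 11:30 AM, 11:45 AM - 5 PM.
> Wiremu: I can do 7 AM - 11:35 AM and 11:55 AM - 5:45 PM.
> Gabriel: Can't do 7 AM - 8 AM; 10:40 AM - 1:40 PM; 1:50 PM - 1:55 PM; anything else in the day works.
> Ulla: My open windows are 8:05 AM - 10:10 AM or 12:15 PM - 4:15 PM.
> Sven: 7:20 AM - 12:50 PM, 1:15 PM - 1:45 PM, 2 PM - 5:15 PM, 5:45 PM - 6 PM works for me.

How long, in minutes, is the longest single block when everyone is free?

135

Quinn free: 07:00-11:15, 12:40-16:15 (invert busy blocks within the working day).
Callum free: 07:30-12:55, 13:15-18:00 (invert busy blocks within the working day).
Priya free: 07:00-11:30, 11:45-17:00.
Wiremu free: 07:00-11:35, 11:55-17:45.
Gabriel free: 08:00-10:40, 13:40-13:50, 13:55-18:00 (invert busy blocks within the working day).
Ulla free: 08:05-10:10, 12:15-16:15.
Sven free: 07:20-12:50, 13:15-13:45, 14:00-17:15, 17:45-18:00.
Quinn ∩ Callum: 07:30-11:15, 12:40-12:55, 13:15-16:15.
Quinn ∩ Callum ∩ Priya: 07:30-11:15, 12:40-12:55, 13:15-16:15.
Quinn ∩ Callum ∩ Priya ∩ Wiremu: 07:30-11:15, 12:40-12:55, 13:15-16:15.
Quinn ∩ Callum ∩ Priya ∩ Wiremu ∩ Gabriel: 08:00-10:40, 13:40-13:50, 13:55-16:15.
Quinn ∩ Callum ∩ Priya ∩ Wiremu ∩ Gabriel ∩ Ulla: 08:05-10:10, 13:40-13:50, 13:55-16:15.
Quinn ∩ Callum ∩ Priya ∩ Wiremu ∩ Gabriel ∩ Ulla ∩ Sven: 08:05-10:10, 13:40-13:45, 14:00-16:15.
So the common availability across everyone is 08:05-10:10, 13:40-13:45, 14:00-16:15.
The longest is 14:00-16:15 at 135 minutes.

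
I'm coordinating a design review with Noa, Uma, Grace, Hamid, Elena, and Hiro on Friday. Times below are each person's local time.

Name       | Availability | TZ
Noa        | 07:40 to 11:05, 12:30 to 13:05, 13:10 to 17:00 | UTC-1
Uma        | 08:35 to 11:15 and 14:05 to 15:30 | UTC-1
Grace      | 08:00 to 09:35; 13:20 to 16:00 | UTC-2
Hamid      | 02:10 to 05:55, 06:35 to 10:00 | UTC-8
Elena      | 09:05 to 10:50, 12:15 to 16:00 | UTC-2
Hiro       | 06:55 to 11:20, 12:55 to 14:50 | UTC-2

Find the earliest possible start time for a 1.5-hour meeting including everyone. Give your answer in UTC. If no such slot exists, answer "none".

Noa in UTC: 08:40-12:05, 13:30-14:05, 14:10-18:00 (add 1h to convert from UTC-1).
Uma in UTC: 09:35-12:15, 15:05-16:30 (add 1h to convert from UTC-1).
Grace in UTC: 10:00-11:35, 15:20-18:00 (add 2h to convert from UTC-2).
Hamid in UTC: 10:10-13:55, 14:35-18:00 (add 8h to convert from UTC-8).
Elena in UTC: 11:05-12:50, 14:15-18:00 (add 2h to convert from UTC-2).
Hiro in UTC: 08:55-13:20, 14:55-16:50 (add 2h to convert from UTC-2).
Noa ∩ Uma: 09:35-12:05, 15:05-16:30.
Noa ∩ Uma ∩ Grace: 10:00-11:35, 15:20-16:30.
Noa ∩ Uma ∩ Grace ∩ Hamid: 10:10-11:35, 15:20-16:30.
Noa ∩ Uma ∩ Grace ∩ Hamid ∩ Elena: 11:05-11:35, 15:20-16:30.
Noa ∩ Uma ∩ Grace ∩ Hamid ∩ Elena ∩ Hiro: 11:05-11:35, 15:20-16:30.
No common window is at least 90 minutes long.

none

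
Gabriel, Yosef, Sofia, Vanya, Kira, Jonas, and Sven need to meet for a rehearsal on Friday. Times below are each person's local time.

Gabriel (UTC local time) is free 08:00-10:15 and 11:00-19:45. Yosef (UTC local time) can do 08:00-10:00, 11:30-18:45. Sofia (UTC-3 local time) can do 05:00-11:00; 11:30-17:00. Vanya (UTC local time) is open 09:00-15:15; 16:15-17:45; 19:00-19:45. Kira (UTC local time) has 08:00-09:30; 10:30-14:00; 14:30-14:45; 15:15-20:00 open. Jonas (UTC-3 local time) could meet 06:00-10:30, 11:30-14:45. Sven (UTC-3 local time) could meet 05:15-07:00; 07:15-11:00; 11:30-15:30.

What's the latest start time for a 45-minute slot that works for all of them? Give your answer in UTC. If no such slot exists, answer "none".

17:00

Gabriel in UTC: 08:00-10:15, 11:00-19:45.
Yosef in UTC: 08:00-10:00, 11:30-18:45.
Sofia in UTC: 08:00-14:00, 14:30-20:00 (add 3h to convert from UTC-3).
Vanya in UTC: 09:00-15:15, 16:15-17:45, 19:00-19:45.
Kira in UTC: 08:00-09:30, 10:30-14:00, 14:30-14:45, 15:15-20:00.
Jonas in UTC: 09:00-13:30, 14:30-17:45 (add 3h to convert from UTC-3).
Sven in UTC: 08:15-10:00, 10:15-14:00, 14:30-18:30 (add 3h to convert from UTC-3).
Gabriel ∩ Yosef: 08:00-10:00, 11:30-18:45.
Gabriel ∩ Yosef ∩ Sofia: 08:00-10:00, 11:30-14:00, 14:30-18:45.
Gabriel ∩ Yosef ∩ Sofia ∩ Vanya: 09:00-10:00, 11:30-14:00, 14:30-15:15, 16:15-17:45.
Gabriel ∩ Yosef ∩ Sofia ∩ Vanya ∩ Kira: 09:00-09:30, 11:30-14:00, 14:30-14:45, 16:15-17:45.
Gabriel ∩ Yosef ∩ Sofia ∩ Vanya ∩ Kira ∩ Jonas: 09:00-09:30, 11:30-13:30, 14:30-14:45, 16:15-17:45.
Gabriel ∩ Yosef ∩ Sofia ∩ Vanya ∩ Kira ∩ Jonas ∩ Sven: 09:00-09:30, 11:30-13:30, 14:30-14:45, 16:15-17:45.
The last common window of at least 45 minutes is 16:15-17:45; a 45-minute meeting can start as late as 17:00 and still end by 17:45.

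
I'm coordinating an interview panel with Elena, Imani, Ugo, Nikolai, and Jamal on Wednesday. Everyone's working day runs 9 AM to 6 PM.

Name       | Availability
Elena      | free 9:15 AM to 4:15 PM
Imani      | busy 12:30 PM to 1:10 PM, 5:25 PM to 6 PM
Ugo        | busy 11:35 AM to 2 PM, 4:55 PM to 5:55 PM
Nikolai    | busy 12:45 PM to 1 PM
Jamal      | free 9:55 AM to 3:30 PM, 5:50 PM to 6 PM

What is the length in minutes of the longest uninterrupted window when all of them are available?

Elena free: 09:15-16:15.
Imani free: 09:00-12:30, 13:10-17:25 (invert busy blocks within the working day).
Ugo free: 09:00-11:35, 14:00-16:55, 17:55-18:00 (invert busy blocks within the working day).
Nikolai free: 09:00-12:45, 13:00-18:00 (invert busy blocks within the working day).
Jamal free: 09:55-15:30, 17:50-18:00.
Elena ∩ Imani: 09:15-12:30, 13:10-16:15.
Elena ∩ Imani ∩ Ugo: 09:15-11:35, 14:00-16:15.
Elena ∩ Imani ∩ Ugo ∩ Nikolai: 09:15-11:35, 14:00-16:15.
Elena ∩ Imani ∩ Ugo ∩ Nikolai ∩ Jamal: 09:55-11:35, 14:00-15:30.
Those are the intersection windows.
The longest is 09:55-11:35 at 100 minutes.

100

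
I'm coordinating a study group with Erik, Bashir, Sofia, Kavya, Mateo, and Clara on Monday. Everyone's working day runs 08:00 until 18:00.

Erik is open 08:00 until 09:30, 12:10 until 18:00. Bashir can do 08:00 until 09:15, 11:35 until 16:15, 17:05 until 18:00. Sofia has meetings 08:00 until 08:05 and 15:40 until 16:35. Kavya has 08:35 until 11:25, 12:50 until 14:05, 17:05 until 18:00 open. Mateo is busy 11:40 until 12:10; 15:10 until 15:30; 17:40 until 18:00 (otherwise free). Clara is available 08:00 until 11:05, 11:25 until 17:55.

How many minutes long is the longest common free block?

75

Erik free: 08:00-09:30, 12:10-18:00.
Bashir free: 08:00-09:15, 11:35-16:15, 17:05-18:00.
Sofia free: 08:05-15:40, 16:35-18:00 (invert busy blocks within the working day).
Kavya free: 08:35-11:25, 12:50-14:05, 17:05-18:00.
Mateo free: 08:00-11:40, 12:10-15:10, 15:30-17:40 (invert busy blocks within the working day).
Clara free: 08:00-11:05, 11:25-17:55.
Erik ∩ Bashir: 08:00-09:15, 12:10-16:15, 17:05-18:00.
Erik ∩ Bashir ∩ Sofia: 08:05-09:15, 12:10-15:40, 17:05-18:00.
Erik ∩ Bashir ∩ Sofia ∩ Kavya: 08:35-09:15, 12:50-14:05, 17:05-18:00.
Erik ∩ Bashir ∩ Sofia ∩ Kavya ∩ Mateo: 08:35-09:15, 12:50-14:05, 17:05-17:40.
Erik ∩ Bashir ∩ Sofia ∩ Kavya ∩ Mateo ∩ Clara: 08:35-09:15, 12:50-14:05, 17:05-17:40.
The longest is 12:50-14:05 at 75 minutes.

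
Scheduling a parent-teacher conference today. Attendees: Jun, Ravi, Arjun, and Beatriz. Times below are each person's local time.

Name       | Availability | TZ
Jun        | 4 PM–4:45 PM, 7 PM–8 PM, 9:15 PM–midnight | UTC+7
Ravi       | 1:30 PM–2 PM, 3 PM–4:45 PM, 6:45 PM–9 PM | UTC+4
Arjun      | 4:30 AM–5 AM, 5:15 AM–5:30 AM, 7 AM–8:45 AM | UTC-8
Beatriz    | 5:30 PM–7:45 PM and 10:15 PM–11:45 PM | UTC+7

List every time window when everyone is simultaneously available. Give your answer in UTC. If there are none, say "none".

12:30-12:45, 15:15-16:45

Jun in UTC: 09:00-09:45, 12:00-13:00, 14:15-17:00 (subtract 7h to convert from UTC+7).
Ravi in UTC: 09:30-10:00, 11:00-12:45, 14:45-17:00 (subtract 4h to convert from UTC+4).
Arjun in UTC: 12:30-13:00, 13:15-13:30, 15:00-16:45 (add 8h to convert from UTC-8).
Beatriz in UTC: 10:30-12:45, 15:15-16:45 (subtract 7h to convert from UTC+7).
Jun ∩ Ravi: 09:30-09:45, 12:00-12:45, 14:45-17:00.
Jun ∩ Ravi ∩ Arjun: 12:30-12:45, 15:00-16:45.
Jun ∩ Ravi ∩ Arjun ∩ Beatriz: 12:30-12:45, 15:15-16:45.
Those are the intersection windows.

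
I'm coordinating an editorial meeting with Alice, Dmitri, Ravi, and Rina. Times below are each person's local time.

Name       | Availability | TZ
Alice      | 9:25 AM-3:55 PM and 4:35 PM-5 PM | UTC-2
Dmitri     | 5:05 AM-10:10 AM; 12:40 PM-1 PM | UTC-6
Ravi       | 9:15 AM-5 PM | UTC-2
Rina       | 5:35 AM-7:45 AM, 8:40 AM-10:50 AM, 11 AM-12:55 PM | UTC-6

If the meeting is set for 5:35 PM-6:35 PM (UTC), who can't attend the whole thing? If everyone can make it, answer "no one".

Alice in UTC: 11:25-17:55, 18:35-19:00 (add 2h to convert from UTC-2).
Dmitri in UTC: 11:05-16:10, 18:40-19:00 (add 6h to convert from UTC-6).
Ravi in UTC: 11:15-19:00 (add 2h to convert from UTC-2).
Rina in UTC: 11:35-13:45, 14:40-16:50, 17:00-18:55 (add 6h to convert from UTC-6).
Alice: not fully free for 17:35-18:35. Dmitri: not fully free for 17:35-18:35. Ravi: free for 17:35-18:35. Rina: free for 17:35-18:35.

Alice, Dmitri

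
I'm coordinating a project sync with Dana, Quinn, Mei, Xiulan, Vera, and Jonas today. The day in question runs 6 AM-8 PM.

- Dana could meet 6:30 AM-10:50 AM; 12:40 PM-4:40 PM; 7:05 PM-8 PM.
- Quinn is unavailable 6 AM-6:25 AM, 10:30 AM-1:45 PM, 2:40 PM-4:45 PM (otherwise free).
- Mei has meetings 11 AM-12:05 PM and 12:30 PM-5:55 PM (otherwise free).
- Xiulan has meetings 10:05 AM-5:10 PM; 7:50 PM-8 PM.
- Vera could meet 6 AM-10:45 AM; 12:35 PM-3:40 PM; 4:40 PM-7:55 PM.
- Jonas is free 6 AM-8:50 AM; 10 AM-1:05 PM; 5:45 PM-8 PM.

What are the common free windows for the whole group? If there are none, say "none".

Dana free: 06:30-10:50, 12:40-16:40, 19:05-20:00.
Quinn free: 06:25-10:30, 13:45-14:40, 16:45-20:00 (invert busy blocks within the working day).
Mei free: 06:00-11:00, 12:05-12:30, 17:55-20:00 (invert busy blocks within the working day).
Xiulan free: 06:00-10:05, 17:10-19:50 (invert busy blocks within the working day).
Vera free: 06:00-10:45, 12:35-15:40, 16:40-19:55.
Jonas free: 06:00-08:50, 10:00-13:05, 17:45-20:00.
Dana ∩ Quinn: 06:30-10:30, 13:45-14:40, 19:05-20:00.
Dana ∩ Quinn ∩ Mei: 06:30-10:30, 19:05-20:00.
Dana ∩ Quinn ∩ Mei ∩ Xiulan: 06:30-10:05, 19:05-19:50.
Dana ∩ Quinn ∩ Mei ∩ Xiulan ∩ Vera: 06:30-10:05, 19:05-19:50.
Dana ∩ Quinn ∩ Mei ∩ Xiulan ∩ Vera ∩ Jonas: 06:30-08:50, 10:00-10:05, 19:05-19:50.

06:30-08:50, 10:00-10:05, 19:05-19:50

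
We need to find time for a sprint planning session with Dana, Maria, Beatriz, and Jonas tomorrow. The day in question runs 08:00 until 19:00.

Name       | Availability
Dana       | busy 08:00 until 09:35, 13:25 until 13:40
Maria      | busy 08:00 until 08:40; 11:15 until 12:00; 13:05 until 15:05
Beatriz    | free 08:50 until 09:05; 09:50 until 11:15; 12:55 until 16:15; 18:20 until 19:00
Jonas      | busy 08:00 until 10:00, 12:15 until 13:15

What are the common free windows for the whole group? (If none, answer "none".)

Dana free: 09:35-13:25, 13:40-19:00 (invert busy blocks within the working day).
Maria free: 08:40-11:15, 12:00-13:05, 15:05-19:00 (invert busy blocks within the working day).
Beatriz free: 08:50-09:05, 09:50-11:15, 12:55-16:15, 18:20-19:00.
Jonas free: 10:00-12:15, 13:15-19:00 (invert busy blocks within the working day).
Dana ∩ Maria: 09:35-11:15, 12:00-13:05, 15:05-19:00.
Dana ∩ Maria ∩ Beatriz: 09:50-11:15, 12:55-13:05, 15:05-16:15, 18:20-19:00.
Dana ∩ Maria ∩ Beatriz ∩ Jonas: 10:00-11:15, 15:05-16:15, 18:20-19:00.
Those are the intersection windows.

10:00-11:15, 15:05-16:15, 18:20-19:00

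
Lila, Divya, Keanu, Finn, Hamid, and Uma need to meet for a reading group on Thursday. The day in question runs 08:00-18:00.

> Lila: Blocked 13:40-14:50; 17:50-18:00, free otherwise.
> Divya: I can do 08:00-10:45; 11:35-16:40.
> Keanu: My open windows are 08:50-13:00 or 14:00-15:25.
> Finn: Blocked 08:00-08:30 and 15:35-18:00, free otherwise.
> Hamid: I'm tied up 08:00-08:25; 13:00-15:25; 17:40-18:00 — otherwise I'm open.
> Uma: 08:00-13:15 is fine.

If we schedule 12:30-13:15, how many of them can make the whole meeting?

Lila free: 08:00-13:40, 14:50-17:50 (invert busy blocks within the working day).
Divya free: 08:00-10:45, 11:35-16:40.
Keanu free: 08:50-13:00, 14:00-15:25.
Finn free: 08:30-15:35 (invert busy blocks within the working day).
Hamid free: 08:25-13:00, 15:25-17:40 (invert busy blocks within the working day).
Uma free: 08:00-13:15.
Lila, Divya, Finn, and Uma can make the full 12:30-13:15 slot — that's 4.

4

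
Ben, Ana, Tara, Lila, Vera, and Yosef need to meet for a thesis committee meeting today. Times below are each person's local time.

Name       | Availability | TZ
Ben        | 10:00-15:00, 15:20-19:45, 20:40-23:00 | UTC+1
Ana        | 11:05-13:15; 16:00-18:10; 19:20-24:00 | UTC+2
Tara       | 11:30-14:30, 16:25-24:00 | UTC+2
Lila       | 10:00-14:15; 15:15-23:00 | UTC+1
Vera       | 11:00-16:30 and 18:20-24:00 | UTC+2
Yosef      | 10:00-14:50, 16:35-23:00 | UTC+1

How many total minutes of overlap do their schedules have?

Ben in UTC: 09:00-14:00, 14:20-18:45, 19:40-22:00 (subtract 1h to convert from UTC+1).
Ana in UTC: 09:05-11:15, 14:00-16:10, 17:20-22:00 (subtract 2h to convert from UTC+2).
Tara in UTC: 09:30-12:30, 14:25-22:00 (subtract 2h to convert from UTC+2).
Lila in UTC: 09:00-13:15, 14:15-22:00 (subtract 1h to convert from UTC+1).
Vera in UTC: 09:00-14:30, 16:20-22:00 (subtract 2h to convert from UTC+2).
Yosef in UTC: 09:00-13:50, 15:35-22:00 (subtract 1h to convert from UTC+1).
Ben ∩ Ana: 09:05-11:15, 14:20-16:10, 17:20-18:45, 19:40-22:00.
Ben ∩ Ana ∩ Tara: 09:30-11:15, 14:25-16:10, 17:20-18:45, 19:40-22:00.
Ben ∩ Ana ∩ Tara ∩ Lila: 09:30-11:15, 14:25-16:10, 17:20-18:45, 19:40-22:00.
Ben ∩ Ana ∩ Tara ∩ Lila ∩ Vera: 09:30-11:15, 14:25-14:30, 17:20-18:45, 19:40-22:00.
Ben ∩ Ana ∩ Tara ∩ Lila ∩ Vera ∩ Yosef: 09:30-11:15, 17:20-18:45, 19:40-22:00.
Summing the common windows: 105 + 85 + 140 = 330 minutes.

330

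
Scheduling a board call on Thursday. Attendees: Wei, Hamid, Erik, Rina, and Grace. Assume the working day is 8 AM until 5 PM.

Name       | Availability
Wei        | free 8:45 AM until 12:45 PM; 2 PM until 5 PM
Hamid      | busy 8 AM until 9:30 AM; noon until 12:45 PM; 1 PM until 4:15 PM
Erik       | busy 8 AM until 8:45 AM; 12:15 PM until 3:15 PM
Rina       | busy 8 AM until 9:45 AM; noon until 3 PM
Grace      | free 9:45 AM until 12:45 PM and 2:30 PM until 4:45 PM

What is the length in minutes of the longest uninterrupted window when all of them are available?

135

Wei free: 08:45-12:45, 14:00-17:00.
Hamid free: 09:30-12:00, 12:45-13:00, 16:15-17:00 (invert busy blocks within the working day).
Erik free: 08:45-12:15, 15:15-17:00 (invert busy blocks within the working day).
Rina free: 09:45-12:00, 15:00-17:00 (invert busy blocks within the working day).
Grace free: 09:45-12:45, 14:30-16:45.
Wei ∩ Hamid: 09:30-12:00, 16:15-17:00.
Wei ∩ Hamid ∩ Erik: 09:30-12:00, 16:15-17:00.
Wei ∩ Hamid ∩ Erik ∩ Rina: 09:45-12:00, 16:15-17:00.
Wei ∩ Hamid ∩ Erik ∩ Rina ∩ Grace: 09:45-12:00, 16:15-16:45.
The longest is 09:45-12:00 at 135 minutes.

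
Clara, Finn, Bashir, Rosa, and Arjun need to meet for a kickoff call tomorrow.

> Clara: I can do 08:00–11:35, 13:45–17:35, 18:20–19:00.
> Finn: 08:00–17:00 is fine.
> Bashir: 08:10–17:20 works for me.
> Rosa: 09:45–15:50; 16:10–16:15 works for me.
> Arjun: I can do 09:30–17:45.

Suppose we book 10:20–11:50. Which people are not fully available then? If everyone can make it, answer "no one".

Clara

Clara: not fully free for 10:20-11:50. Finn: free for 10:20-11:50. Bashir: free for 10:20-11:50. Rosa: free for 10:20-11:50. Arjun: free for 10:20-11:50.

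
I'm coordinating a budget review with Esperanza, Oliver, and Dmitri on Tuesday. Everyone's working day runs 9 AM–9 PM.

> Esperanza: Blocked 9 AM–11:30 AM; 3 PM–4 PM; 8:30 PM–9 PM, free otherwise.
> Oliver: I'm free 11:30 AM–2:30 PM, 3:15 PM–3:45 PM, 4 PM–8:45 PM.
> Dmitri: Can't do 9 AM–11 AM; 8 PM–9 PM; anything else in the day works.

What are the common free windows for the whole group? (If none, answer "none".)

Esperanza free: 11:30-15:00, 16:00-20:30 (invert busy blocks within the working day).
Oliver free: 11:30-14:30, 15:15-15:45, 16:00-20:45.
Dmitri free: 11:00-20:00 (invert busy blocks within the working day).
Esperanza ∩ Oliver: 11:30-14:30, 16:00-20:30.
Esperanza ∩ Oliver ∩ Dmitri: 11:30-14:30, 16:00-20:00.

11:30-14:30, 16:00-20:00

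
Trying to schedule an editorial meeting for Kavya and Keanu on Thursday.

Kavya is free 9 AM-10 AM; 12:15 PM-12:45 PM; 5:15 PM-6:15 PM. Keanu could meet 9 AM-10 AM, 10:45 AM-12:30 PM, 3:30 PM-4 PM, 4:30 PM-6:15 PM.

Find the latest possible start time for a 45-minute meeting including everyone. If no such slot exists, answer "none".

Kavya ∩ Keanu: 09:00-10:00, 12:15-12:30, 17:15-18:15.
Those are the intersection windows.
The last common window of at least 45 minutes is 17:15-18:15; a 45-minute meeting can start as late as 17:30 and still end by 18:15.

17:30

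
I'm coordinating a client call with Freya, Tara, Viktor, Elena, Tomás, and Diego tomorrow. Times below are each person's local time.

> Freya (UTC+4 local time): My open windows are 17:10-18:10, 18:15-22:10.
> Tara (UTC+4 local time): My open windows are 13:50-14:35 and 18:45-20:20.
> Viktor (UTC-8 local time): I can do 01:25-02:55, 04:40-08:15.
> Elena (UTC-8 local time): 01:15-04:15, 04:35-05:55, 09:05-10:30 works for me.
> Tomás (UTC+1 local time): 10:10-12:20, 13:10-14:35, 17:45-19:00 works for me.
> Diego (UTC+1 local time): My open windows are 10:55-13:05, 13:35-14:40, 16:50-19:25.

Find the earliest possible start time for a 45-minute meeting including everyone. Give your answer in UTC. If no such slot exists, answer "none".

none

Freya in UTC: 13:10-14:10, 14:15-18:10 (subtract 4h to convert from UTC+4).
Tara in UTC: 09:50-10:35, 14:45-16:20 (subtract 4h to convert from UTC+4).
Viktor in UTC: 09:25-10:55, 12:40-16:15 (add 8h to convert from UTC-8).
Elena in UTC: 09:15-12:15, 12:35-13:55, 17:05-18:30 (add 8h to convert from UTC-8).
Tomás in UTC: 09:10-11:20, 12:10-13:35, 16:45-18:00 (subtract 1h to convert from UTC+1).
Diego in UTC: 09:55-12:05, 12:35-13:40, 15:50-18:25 (subtract 1h to convert from UTC+1).
Freya ∩ Tara: 14:45-16:20.
Freya ∩ Tara ∩ Viktor: 14:45-16:15.
Freya ∩ Tara ∩ Viktor ∩ Elena: ∅.
Freya ∩ Tara ∩ Viktor ∩ Elena ∩ Tomás: ∅.
Freya ∩ Tara ∩ Viktor ∩ Elena ∩ Tomás ∩ Diego: ∅.
There is no time when everyone is free.
No common window is at least 45 minutes long.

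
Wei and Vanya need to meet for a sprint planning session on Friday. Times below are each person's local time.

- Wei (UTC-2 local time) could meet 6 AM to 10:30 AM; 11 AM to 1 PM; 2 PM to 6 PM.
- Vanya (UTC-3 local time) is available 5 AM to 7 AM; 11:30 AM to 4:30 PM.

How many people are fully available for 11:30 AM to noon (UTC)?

1

Wei in UTC: 08:00-12:30, 13:00-15:00, 16:00-20:00 (add 2h to convert from UTC-2).
Vanya in UTC: 08:00-10:00, 14:30-19:30 (add 3h to convert from UTC-3).
Wei can make the full 11:30-12:00 slot — that's 1.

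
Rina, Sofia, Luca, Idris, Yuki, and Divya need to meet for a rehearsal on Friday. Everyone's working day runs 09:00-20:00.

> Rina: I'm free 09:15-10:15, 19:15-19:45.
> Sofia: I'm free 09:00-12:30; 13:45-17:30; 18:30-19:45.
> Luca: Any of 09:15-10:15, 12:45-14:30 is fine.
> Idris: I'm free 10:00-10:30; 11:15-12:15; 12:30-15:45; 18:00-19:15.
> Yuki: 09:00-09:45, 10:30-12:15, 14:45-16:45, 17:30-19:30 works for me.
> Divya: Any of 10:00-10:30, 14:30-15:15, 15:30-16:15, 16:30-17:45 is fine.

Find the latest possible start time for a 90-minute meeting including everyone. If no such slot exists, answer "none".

Rina ∩ Sofia: 09:15-10:15, 19:15-19:45.
Rina ∩ Sofia ∩ Luca: 09:15-10:15.
Rina ∩ Sofia ∩ Luca ∩ Idris: 10:00-10:15.
Rina ∩ Sofia ∩ Luca ∩ Idris ∩ Yuki: ∅.
Rina ∩ Sofia ∩ Luca ∩ Idris ∩ Yuki ∩ Divya: ∅.
There is no time when everyone is free.
No common window is at least 90 minutes long.

none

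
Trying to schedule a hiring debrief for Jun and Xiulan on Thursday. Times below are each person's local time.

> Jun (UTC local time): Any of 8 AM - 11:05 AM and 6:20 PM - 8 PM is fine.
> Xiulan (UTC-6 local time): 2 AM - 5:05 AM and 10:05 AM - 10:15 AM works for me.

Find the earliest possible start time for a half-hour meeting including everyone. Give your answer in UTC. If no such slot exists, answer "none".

08:00

Jun in UTC: 08:00-11:05, 18:20-20:00.
Xiulan in UTC: 08:00-11:05, 16:05-16:15 (add 6h to convert from UTC-6).
Jun ∩ Xiulan: 08:00-11:05.
The first common window of at least 30 minutes is 08:00-11:05, so the earliest start is 08:00.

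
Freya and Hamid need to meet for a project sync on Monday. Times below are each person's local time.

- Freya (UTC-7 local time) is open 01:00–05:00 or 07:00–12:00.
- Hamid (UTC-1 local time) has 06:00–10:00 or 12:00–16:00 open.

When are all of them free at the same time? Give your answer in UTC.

08:00-11:00, 14:00-17:00

Freya in UTC: 08:00-12:00, 14:00-19:00 (add 7h to convert from UTC-7).
Hamid in UTC: 07:00-11:00, 13:00-17:00 (add 1h to convert from UTC-1).
Freya ∩ Hamid: 08:00-11:00, 14:00-17:00.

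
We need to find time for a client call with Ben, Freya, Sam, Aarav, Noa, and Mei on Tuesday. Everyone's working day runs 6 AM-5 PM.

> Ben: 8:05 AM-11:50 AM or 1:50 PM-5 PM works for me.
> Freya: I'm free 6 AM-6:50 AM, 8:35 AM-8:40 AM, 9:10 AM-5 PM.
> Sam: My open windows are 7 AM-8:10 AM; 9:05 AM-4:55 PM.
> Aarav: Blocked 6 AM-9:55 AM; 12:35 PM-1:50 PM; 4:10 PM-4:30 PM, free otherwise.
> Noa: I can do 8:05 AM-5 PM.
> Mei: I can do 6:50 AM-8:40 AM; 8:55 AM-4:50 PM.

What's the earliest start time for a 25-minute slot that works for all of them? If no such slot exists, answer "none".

09:55

Ben free: 08:05-11:50, 13:50-17:00.
Freya free: 06:00-06:50, 08:35-08:40, 09:10-17:00.
Sam free: 07:00-08:10, 09:05-16:55.
Aarav free: 09:55-12:35, 13:50-16:10, 16:30-17:00 (invert busy blocks within the working day).
Noa free: 08:05-17:00.
Mei free: 06:50-08:40, 08:55-16:50.
Ben ∩ Freya: 08:35-08:40, 09:10-11:50, 13:50-17:00.
Ben ∩ Freya ∩ Sam: 09:10-11:50, 13:50-16:55.
Ben ∩ Freya ∩ Sam ∩ Aarav: 09:55-11:50, 13:50-16:10, 16:30-16:55.
Ben ∩ Freya ∩ Sam ∩ Aarav ∩ Noa: 09:55-11:50, 13:50-16:10, 16:30-16:55.
Ben ∩ Freya ∩ Sam ∩ Aarav ∩ Noa ∩ Mei: 09:55-11:50, 13:50-16:10, 16:30-16:50.
Those are the intersection windows.
The first common window of at least 25 minutes is 09:55-11:50, so the earliest start is 09:55.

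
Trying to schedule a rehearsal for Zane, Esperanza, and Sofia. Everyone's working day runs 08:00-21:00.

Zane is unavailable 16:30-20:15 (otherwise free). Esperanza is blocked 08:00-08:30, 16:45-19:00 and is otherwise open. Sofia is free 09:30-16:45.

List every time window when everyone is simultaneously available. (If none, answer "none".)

09:30-16:30

Zane free: 08:00-16:30, 20:15-21:00 (invert busy blocks within the working day).
Esperanza free: 08:30-16:45, 19:00-21:00 (invert busy blocks within the working day).
Sofia free: 09:30-16:45.
Zane ∩ Esperanza: 08:30-16:30, 20:15-21:00.
Zane ∩ Esperanza ∩ Sofia: 09:30-16:30.
So the common availability across everyone is 09:30-16:30.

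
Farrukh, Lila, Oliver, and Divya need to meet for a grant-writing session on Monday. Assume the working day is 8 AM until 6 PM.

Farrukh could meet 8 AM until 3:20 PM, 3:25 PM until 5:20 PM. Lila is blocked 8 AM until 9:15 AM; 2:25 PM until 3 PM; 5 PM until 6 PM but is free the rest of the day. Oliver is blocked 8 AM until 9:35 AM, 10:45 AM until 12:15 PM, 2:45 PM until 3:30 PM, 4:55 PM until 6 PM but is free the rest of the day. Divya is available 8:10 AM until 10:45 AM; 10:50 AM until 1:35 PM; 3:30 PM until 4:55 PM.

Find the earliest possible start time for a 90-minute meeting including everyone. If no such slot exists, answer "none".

none

Farrukh free: 08:00-15:20, 15:25-17:20.
Lila free: 09:15-14:25, 15:00-17:00 (invert busy blocks within the working day).
Oliver free: 09:35-10:45, 12:15-14:45, 15:30-16:55 (invert busy blocks within the working day).
Divya free: 08:10-10:45, 10:50-13:35, 15:30-16:55.
Farrukh ∩ Lila: 09:15-14:25, 15:00-15:20, 15:25-17:00.
Farrukh ∩ Lila ∩ Oliver: 09:35-10:45, 12:15-14:25, 15:30-16:55.
Farrukh ∩ Lila ∩ Oliver ∩ Divya: 09:35-10:45, 12:15-13:35, 15:30-16:55.
Those are the intersection windows.
No common window is at least 90 minutes long.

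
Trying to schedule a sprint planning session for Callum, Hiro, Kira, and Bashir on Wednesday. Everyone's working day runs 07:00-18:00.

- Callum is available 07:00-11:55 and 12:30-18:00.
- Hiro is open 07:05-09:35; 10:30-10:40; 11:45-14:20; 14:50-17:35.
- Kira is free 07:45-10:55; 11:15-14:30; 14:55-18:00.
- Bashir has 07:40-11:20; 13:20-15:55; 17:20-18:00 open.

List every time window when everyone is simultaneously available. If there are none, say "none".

Callum ∩ Hiro: 07:05-09:35, 10:30-10:40, 11:45-11:55, 12:30-14:20, 14:50-17:35.
Callum ∩ Hiro ∩ Kira: 07:45-09:35, 10:30-10:40, 11:45-11:55, 12:30-14:20, 14:55-17:35.
Callum ∩ Hiro ∩ Kira ∩ Bashir: 07:45-09:35, 10:30-10:40, 13:20-14:20, 14:55-15:55, 17:20-17:35.
Those are the intersection windows.

07:45-09:35, 10:30-10:40, 13:20-14:20, 14:55-15:55, 17:20-17:35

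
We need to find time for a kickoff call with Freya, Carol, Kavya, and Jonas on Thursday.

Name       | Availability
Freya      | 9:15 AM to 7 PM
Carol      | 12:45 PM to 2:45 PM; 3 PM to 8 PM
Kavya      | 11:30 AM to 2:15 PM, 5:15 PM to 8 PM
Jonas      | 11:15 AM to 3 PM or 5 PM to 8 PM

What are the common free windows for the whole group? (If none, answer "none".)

12:45-14:15, 17:15-19:00

Freya ∩ Carol: 12:45-14:45, 15:00-19:00.
Freya ∩ Carol ∩ Kavya: 12:45-14:15, 17:15-19:00.
Freya ∩ Carol ∩ Kavya ∩ Jonas: 12:45-14:15, 17:15-19:00.
Those are the intersection windows.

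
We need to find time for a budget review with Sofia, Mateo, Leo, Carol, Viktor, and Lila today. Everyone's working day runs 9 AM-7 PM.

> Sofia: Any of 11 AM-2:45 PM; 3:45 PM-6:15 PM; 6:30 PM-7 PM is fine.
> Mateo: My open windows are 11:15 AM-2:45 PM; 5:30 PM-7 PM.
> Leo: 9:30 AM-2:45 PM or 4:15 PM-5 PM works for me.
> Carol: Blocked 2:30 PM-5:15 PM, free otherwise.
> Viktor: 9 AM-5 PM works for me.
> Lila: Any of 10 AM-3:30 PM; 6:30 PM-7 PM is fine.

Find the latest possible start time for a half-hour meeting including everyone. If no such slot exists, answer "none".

Sofia free: 11:00-14:45, 15:45-18:15, 18:30-19:00.
Mateo free: 11:15-14:45, 17:30-19:00.
Leo free: 09:30-14:45, 16:15-17:00.
Carol free: 09:00-14:30, 17:15-19:00 (invert busy blocks within the working day).
Viktor free: 09:00-17:00.
Lila free: 10:00-15:30, 18:30-19:00.
Sofia ∩ Mateo: 11:15-14:45, 17:30-18:15, 18:30-19:00.
Sofia ∩ Mateo ∩ Leo: 11:15-14:45.
Sofia ∩ Mateo ∩ Leo ∩ Carol: 11:15-14:30.
Sofia ∩ Mateo ∩ Leo ∩ Carol ∩ Viktor: 11:15-14:30.
Sofia ∩ Mateo ∩ Leo ∩ Carol ∩ Viktor ∩ Lila: 11:15-14:30.
Those are the intersection windows.
The last common window of at least 30 minutes is 11:15-14:30; a 30-minute meeting can start as late as 14:00 and still end by 14:30.

14:00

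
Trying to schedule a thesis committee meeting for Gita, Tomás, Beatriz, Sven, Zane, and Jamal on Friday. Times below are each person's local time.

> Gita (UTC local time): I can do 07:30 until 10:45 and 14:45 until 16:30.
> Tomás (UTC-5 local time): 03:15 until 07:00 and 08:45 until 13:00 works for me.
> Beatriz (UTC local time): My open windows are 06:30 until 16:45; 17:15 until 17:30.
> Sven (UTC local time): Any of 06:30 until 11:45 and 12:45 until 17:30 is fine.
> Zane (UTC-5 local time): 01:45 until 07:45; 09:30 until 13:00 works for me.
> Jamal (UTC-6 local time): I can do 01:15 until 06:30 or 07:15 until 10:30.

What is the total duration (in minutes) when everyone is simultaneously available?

Gita in UTC: 07:30-10:45, 14:45-16:30.
Tomás in UTC: 08:15-12:00, 13:45-18:00 (add 5h to convert from UTC-5).
Beatriz in UTC: 06:30-16:45, 17:15-17:30.
Sven in UTC: 06:30-11:45, 12:45-17:30.
Zane in UTC: 06:45-12:45, 14:30-18:00 (add 5h to convert from UTC-5).
Jamal in UTC: 07:15-12:30, 13:15-16:30 (add 6h to convert from UTC-6).
Gita ∩ Tomás: 08:15-10:45, 14:45-16:30.
Gita ∩ Tomás ∩ Beatriz: 08:15-10:45, 14:45-16:30.
Gita ∩ Tomás ∩ Beatriz ∩ Sven: 08:15-10:45, 14:45-16:30.
Gita ∩ Tomás ∩ Beatriz ∩ Sven ∩ Zane: 08:15-10:45, 14:45-16:30.
Gita ∩ Tomás ∩ Beatriz ∩ Sven ∩ Zane ∩ Jamal: 08:15-10:45, 14:45-16:30.
Summing the common windows: 150 + 105 = 255 minutes.

255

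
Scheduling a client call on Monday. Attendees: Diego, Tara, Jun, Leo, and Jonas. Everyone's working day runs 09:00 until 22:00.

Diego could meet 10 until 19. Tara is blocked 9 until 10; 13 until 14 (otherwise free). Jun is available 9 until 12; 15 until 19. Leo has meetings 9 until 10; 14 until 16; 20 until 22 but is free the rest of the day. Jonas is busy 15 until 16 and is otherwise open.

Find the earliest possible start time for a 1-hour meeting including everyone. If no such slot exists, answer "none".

Diego free: 10:00-19:00.
Tara free: 10:00-13:00, 14:00-22:00 (invert busy blocks within the working day).
Jun free: 09:00-12:00, 15:00-19:00.
Leo free: 10:00-14:00, 16:00-20:00 (invert busy blocks within the working day).
Jonas free: 09:00-15:00, 16:00-22:00 (invert busy blocks within the working day).
Diego ∩ Tara: 10:00-13:00, 14:00-19:00.
Diego ∩ Tara ∩ Jun: 10:00-12:00, 15:00-19:00.
Diego ∩ Tara ∩ Jun ∩ Leo: 10:00-12:00, 16:00-19:00.
Diego ∩ Tara ∩ Jun ∩ Leo ∩ Jonas: 10:00-12:00, 16:00-19:00.
The first common window of at least 60 minutes is 10:00-12:00, so the earliest start is 10:00.

10:00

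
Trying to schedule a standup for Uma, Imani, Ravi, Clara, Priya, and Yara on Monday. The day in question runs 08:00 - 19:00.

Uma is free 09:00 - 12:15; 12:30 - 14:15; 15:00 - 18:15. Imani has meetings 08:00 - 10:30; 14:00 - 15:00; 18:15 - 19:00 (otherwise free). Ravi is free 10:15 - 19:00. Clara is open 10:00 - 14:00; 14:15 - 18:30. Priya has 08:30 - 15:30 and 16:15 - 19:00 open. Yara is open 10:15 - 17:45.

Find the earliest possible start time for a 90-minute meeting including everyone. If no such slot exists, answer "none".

Uma free: 09:00-12:15, 12:30-14:15, 15:00-18:15.
Imani free: 10:30-14:00, 15:00-18:15 (invert busy blocks within the working day).
Ravi free: 10:15-19:00.
Clara free: 10:00-14:00, 14:15-18:30.
Priya free: 08:30-15:30, 16:15-19:00.
Yara free: 10:15-17:45.
Uma ∩ Imani: 10:30-12:15, 12:30-14:00, 15:00-18:15.
Uma ∩ Imani ∩ Ravi: 10:30-12:15, 12:30-14:00, 15:00-18:15.
Uma ∩ Imani ∩ Ravi ∩ Clara: 10:30-12:15, 12:30-14:00, 15:00-18:15.
Uma ∩ Imani ∩ Ravi ∩ Clara ∩ Priya: 10:30-12:15, 12:30-14:00, 15:00-15:30, 16:15-18:15.
Uma ∩ Imani ∩ Ravi ∩ Clara ∩ Priya ∩ Yara: 10:30-12:15, 12:30-14:00, 15:00-15:30, 16:15-17:45.
Those are the intersection windows.
The first common window of at least 90 minutes is 10:30-12:15, so the earliest start is 10:30.

10:30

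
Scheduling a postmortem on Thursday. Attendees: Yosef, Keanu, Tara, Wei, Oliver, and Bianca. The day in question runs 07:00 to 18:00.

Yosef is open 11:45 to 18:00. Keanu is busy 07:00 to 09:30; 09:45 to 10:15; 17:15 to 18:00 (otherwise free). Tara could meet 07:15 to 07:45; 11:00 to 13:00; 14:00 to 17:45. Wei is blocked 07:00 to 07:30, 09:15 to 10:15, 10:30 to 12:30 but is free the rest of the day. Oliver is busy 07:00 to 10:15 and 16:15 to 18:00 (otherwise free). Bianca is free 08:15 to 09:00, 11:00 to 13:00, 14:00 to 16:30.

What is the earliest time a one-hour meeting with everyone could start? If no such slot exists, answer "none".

14:00

Yosef free: 11:45-18:00.
Keanu free: 09:30-09:45, 10:15-17:15 (invert busy blocks within the working day).
Tara free: 07:15-07:45, 11:00-13:00, 14:00-17:45.
Wei free: 07:30-09:15, 10:15-10:30, 12:30-18:00 (invert busy blocks within the working day).
Oliver free: 10:15-16:15 (invert busy blocks within the working day).
Bianca free: 08:15-09:00, 11:00-13:00, 14:00-16:30.
Yosef ∩ Keanu: 11:45-17:15.
Yosef ∩ Keanu ∩ Tara: 11:45-13:00, 14:00-17:15.
Yosef ∩ Keanu ∩ Tara ∩ Wei: 12:30-13:00, 14:00-17:15.
Yosef ∩ Keanu ∩ Tara ∩ Wei ∩ Oliver: 12:30-13:00, 14:00-16:15.
Yosef ∩ Keanu ∩ Tara ∩ Wei ∩ Oliver ∩ Bianca: 12:30-13:00, 14:00-16:15.
The first common window of at least 60 minutes is 14:00-16:15, so the earliest start is 14:00.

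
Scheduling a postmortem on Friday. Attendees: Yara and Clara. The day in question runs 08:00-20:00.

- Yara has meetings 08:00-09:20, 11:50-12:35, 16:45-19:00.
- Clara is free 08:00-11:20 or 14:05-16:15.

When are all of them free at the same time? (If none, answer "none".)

09:20-11:20, 14:05-16:15

Yara free: 09:20-11:50, 12:35-16:45, 19:00-20:00 (invert busy blocks within the working day).
Clara free: 08:00-11:20, 14:05-16:15.
Yara ∩ Clara: 09:20-11:20, 14:05-16:15.
So the common availability across everyone is 09:20-11:20, 14:05-16:15.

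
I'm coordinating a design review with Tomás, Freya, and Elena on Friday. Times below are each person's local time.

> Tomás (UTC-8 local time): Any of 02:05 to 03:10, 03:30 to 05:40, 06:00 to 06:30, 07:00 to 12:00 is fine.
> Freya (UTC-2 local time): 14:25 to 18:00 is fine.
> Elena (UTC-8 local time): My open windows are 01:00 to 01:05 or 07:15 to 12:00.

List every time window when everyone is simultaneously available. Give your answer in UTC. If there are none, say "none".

16:25-20:00

Tomás in UTC: 10:05-11:10, 11:30-13:40, 14:00-14:30, 15:00-20:00 (add 8h to convert from UTC-8).
Freya in UTC: 16:25-20:00 (add 2h to convert from UTC-2).
Elena in UTC: 09:00-09:05, 15:15-20:00 (add 8h to convert from UTC-8).
Tomás ∩ Freya: 16:25-20:00.
Tomás ∩ Freya ∩ Elena: 16:25-20:00.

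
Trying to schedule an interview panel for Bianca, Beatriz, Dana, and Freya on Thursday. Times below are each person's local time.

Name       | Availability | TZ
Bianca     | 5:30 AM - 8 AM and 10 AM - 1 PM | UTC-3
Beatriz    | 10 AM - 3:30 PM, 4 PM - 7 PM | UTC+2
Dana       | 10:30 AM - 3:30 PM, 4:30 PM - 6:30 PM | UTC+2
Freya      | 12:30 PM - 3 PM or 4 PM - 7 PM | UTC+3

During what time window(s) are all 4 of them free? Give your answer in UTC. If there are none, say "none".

Bianca in UTC: 08:30-11:00, 13:00-16:00 (add 3h to convert from UTC-3).
Beatriz in UTC: 08:00-13:30, 14:00-17:00 (subtract 2h to convert from UTC+2).
Dana in UTC: 08:30-13:30, 14:30-16:30 (subtract 2h to convert from UTC+2).
Freya in UTC: 09:30-12:00, 13:00-16:00 (subtract 3h to convert from UTC+3).
Bianca ∩ Beatriz: 08:30-11:00, 13:00-13:30, 14:00-16:00.
Bianca ∩ Beatriz ∩ Dana: 08:30-11:00, 13:00-13:30, 14:30-16:00.
Bianca ∩ Beatriz ∩ Dana ∩ Freya: 09:30-11:00, 13:00-13:30, 14:30-16:00.

09:30-11:00, 13:00-13:30, 14:30-16:00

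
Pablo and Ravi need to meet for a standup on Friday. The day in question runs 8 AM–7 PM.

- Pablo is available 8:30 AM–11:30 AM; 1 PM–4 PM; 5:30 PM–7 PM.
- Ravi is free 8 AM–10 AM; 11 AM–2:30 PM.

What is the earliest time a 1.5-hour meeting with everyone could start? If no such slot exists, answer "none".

Pablo ∩ Ravi: 08:30-10:00, 11:00-11:30, 13:00-14:30.
Those are the intersection windows.
The first common window of at least 90 minutes is 08:30-10:00, so the earliest start is 08:30.

08:30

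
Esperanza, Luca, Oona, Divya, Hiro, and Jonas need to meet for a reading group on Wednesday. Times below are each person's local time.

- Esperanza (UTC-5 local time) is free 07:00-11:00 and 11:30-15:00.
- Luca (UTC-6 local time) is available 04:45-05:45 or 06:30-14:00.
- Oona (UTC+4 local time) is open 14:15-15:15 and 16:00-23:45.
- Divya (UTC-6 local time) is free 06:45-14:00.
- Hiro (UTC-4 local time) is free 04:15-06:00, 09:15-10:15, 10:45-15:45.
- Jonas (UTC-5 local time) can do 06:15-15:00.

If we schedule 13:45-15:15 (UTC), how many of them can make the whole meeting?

Esperanza in UTC: 12:00-16:00, 16:30-20:00 (add 5h to convert from UTC-5).
Luca in UTC: 10:45-11:45, 12:30-20:00 (add 6h to convert from UTC-6).
Oona in UTC: 10:15-11:15, 12:00-19:45 (subtract 4h to convert from UTC+4).
Divya in UTC: 12:45-20:00 (add 6h to convert from UTC-6).
Hiro in UTC: 08:15-10:00, 13:15-14:15, 14:45-19:45 (add 4h to convert from UTC-4).
Jonas in UTC: 11:15-20:00 (add 5h to convert from UTC-5).
Esperanza, Luca, Oona, Divya, and Jonas can make the full 13:45-15:15 slot — that's 5.

5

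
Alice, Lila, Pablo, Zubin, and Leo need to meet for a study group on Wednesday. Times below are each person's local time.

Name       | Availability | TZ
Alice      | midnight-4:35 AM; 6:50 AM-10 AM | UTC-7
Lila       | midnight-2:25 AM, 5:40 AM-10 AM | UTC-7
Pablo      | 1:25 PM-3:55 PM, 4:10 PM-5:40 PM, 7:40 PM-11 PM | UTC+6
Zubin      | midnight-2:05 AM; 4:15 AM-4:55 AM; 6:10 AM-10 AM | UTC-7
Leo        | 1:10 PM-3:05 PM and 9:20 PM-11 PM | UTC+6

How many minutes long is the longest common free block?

Alice in UTC: 07:00-11:35, 13:50-17:00 (add 7h to convert from UTC-7).
Lila in UTC: 07:00-09:25, 12:40-17:00 (add 7h to convert from UTC-7).
Pablo in UTC: 07:25-09:55, 10:10-11:40, 13:40-17:00 (subtract 6h to convert from UTC+6).
Zubin in UTC: 07:00-09:05, 11:15-11:55, 13:10-17:00 (add 7h to convert from UTC-7).
Leo in UTC: 07:10-09:05, 15:20-17:00 (subtract 6h to convert from UTC+6).
Alice ∩ Lila: 07:00-09:25, 13:50-17:00.
Alice ∩ Lila ∩ Pablo: 07:25-09:25, 13:50-17:00.
Alice ∩ Lila ∩ Pablo ∩ Zubin: 07:25-09:05, 13:50-17:00.
Alice ∩ Lila ∩ Pablo ∩ Zubin ∩ Leo: 07:25-09:05, 15:20-17:00.
Those are the intersection windows.
The longest is 07:25-09:05 at 100 minutes.

100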